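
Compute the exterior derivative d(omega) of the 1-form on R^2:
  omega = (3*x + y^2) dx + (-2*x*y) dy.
d(omega) = (-4*y) dx ∧ dy

For a 1-form omega = sum_i f_i dx_i, the exterior derivative is
  d(omega) = sum_{i < j} (∂f_j/∂x_i - ∂f_i/∂x_j) dx_i ∧ dx_j.
  coefficient of dx ∧ dy: ∂f_2/∂x - ∂f_1/∂y = ∂(-2*x*y)/∂x - ∂(3*x + y^2)/∂y = -4*y
Assembling: d(omega) = (-4*y) dx ∧ dy.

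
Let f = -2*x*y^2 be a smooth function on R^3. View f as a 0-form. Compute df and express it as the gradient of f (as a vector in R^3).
df = (-2*y^2) dx + (-4*x*y) dy + (0) dz; grad f = (-2*y^2, -4*x*y, 0)

For a 0-form f, d f = (∂f/∂x) dx + (∂f/∂y) dy + (∂f/∂z) dz. The components of the vector representation are exactly the entries of grad f in Cartesian coordinates:
  ∂f/∂x = -2*y^2
  ∂f/∂y = -4*x*y
  ∂f/∂z = 0.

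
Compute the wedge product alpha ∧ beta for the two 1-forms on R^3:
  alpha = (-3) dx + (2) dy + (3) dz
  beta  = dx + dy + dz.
alpha ∧ beta = (-5) dx ∧ dy + (-6) dx ∧ dz + (-1) dy ∧ dz

Distribute the wedge, using dx_i ∧ dx_j = -dx_j ∧ dx_i and dx_i ∧ dx_i = 0. For each pair (i, j) with i < j, the coefficient of dx_i ∧ dx_j in alpha ∧ beta is (alpha_i * beta_j - alpha_j * beta_i). Collecting: alpha ∧ beta = (-5) dx ∧ dy + (-6) dx ∧ dz + (-1) dy ∧ dz.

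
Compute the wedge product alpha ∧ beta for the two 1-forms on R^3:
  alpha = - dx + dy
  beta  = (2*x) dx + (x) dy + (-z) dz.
alpha ∧ beta = (-3*x) dx ∧ dy + (z) dx ∧ dz + (-z) dy ∧ dz

Distribute the wedge, using dx_i ∧ dx_j = -dx_j ∧ dx_i and dx_i ∧ dx_i = 0. For each pair (i, j) with i < j, the coefficient of dx_i ∧ dx_j in alpha ∧ beta is (alpha_i * beta_j - alpha_j * beta_i). Collecting: alpha ∧ beta = (-3*x) dx ∧ dy + (z) dx ∧ dz + (-z) dy ∧ dz.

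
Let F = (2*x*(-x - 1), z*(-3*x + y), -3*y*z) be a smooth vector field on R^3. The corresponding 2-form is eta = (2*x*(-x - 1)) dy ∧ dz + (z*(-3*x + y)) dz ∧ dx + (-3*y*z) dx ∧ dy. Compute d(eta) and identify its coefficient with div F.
d(eta) = (-4*x - 3*y + z - 2) dx ∧ dy ∧ dz; div F = -4*x - 3*y + z - 2

For a 2-form in R^3 of the form above, applying d gives a 3-form with coefficient ∂P/∂x + ∂Q/∂y + ∂R/∂z:
  ∂P/∂x = -4*x - 2
  ∂Q/∂y = z
  ∂R/∂z = -3*y
Sum = -4*x - 3*y + z - 2, which is exactly div F.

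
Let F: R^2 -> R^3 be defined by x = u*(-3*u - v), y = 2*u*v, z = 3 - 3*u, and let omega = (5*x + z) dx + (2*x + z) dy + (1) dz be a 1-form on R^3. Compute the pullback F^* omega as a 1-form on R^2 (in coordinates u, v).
F^* omega = (90*u^3 + 33*u^2*v + 18*u^2 + u*v^2 - 3*u*v - 18*u + 3*v - 3) du + (u*(3*u^2 + u*v - 3*u + 3)) dv

Using F^*(f dg) = (f ∘ F) d(g ∘ F), substitute each coordinate x_i by F_i(u, v) in f_i, and replace dx_i by d F_i = (∂F_i/∂u) du + (∂F_i/∂v) dv.
  For the x component: f_1(F) = -15*u^2 - 5*u*v - 3*u + 3; d F_1 = (-6*u - v) du + (-u) dv
  For the y component: f_2(F) = -6*u^2 - 2*u*v - 3*u + 3; d F_2 = (2*v) du + (2*u) dv
  For the z component: f_3(F) = 1; d F_3 = (-3) du + (0) dv
Combining and collecting du, dv coefficients:
  coeff of du: 90*u^3 + 33*u^2*v + 18*u^2 + u*v^2 - 3*u*v - 18*u + 3*v - 3
  coeff of dv: u*(3*u^2 + u*v - 3*u + 3)
F^* omega = (90*u^3 + 33*u^2*v + 18*u^2 + u*v^2 - 3*u*v - 18*u + 3*v - 3) du + (u*(3*u^2 + u*v - 3*u + 3)) dv.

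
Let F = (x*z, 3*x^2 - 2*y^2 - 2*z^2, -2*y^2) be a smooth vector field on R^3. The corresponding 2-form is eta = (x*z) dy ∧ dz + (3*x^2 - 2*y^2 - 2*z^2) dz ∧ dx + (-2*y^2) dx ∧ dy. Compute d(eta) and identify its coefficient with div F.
d(eta) = (-4*y + z) dx ∧ dy ∧ dz; div F = -4*y + z

For a 2-form in R^3 of the form above, applying d gives a 3-form with coefficient ∂P/∂x + ∂Q/∂y + ∂R/∂z:
  ∂P/∂x = z
  ∂Q/∂y = -4*y
  ∂R/∂z = 0
Sum = -4*y + z, which is exactly div F.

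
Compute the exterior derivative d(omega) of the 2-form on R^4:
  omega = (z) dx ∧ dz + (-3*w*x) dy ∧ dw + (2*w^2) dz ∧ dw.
d(omega) = (-3*w) dx ∧ dy ∧ dw

For a 2-form omega = sum_{i<j} g_{ij} dx_i ∧ dx_j, the exterior derivative is
  d(omega) = sum_{i<j} d(g_{ij}) ∧ dx_i ∧ dx_j = sum_{i<j, k} (∂g_{ij}/∂x_k) dx_k ∧ dx_i ∧ dx_j.
Expand each term, using dx_k ∧ dx_i ∧ dx_j = sgn(permutation) dx_{(a)} ∧ dx_{(b)} ∧ dx_{(c)} with (a < b < c) sorted:
  d(-3*w*x) includes (∂/∂x)(-3*w*x) dx = (-3*w) dx, which multiplied by dy ∧ dw gives (-3*w) dx ∧ dy ∧ dw
Collecting like 3-forms: d(omega) = (-3*w) dx ∧ dy ∧ dw.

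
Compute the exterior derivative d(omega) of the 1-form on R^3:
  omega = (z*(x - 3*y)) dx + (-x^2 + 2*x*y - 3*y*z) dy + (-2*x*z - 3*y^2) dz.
d(omega) = (-2*x + 2*y + 3*z) dx ∧ dy + (-x + 3*y - 2*z) dx ∧ dz + (-3*y) dy ∧ dz

For a 1-form omega = sum_i f_i dx_i, the exterior derivative is
  d(omega) = sum_{i < j} (∂f_j/∂x_i - ∂f_i/∂x_j) dx_i ∧ dx_j.
  coefficient of dx ∧ dy: ∂f_2/∂x - ∂f_1/∂y = ∂(-x^2 + 2*x*y - 3*y*z)/∂x - ∂(z*(x - 3*y))/∂y = -2*x + 2*y + 3*z
  coefficient of dx ∧ dz: ∂f_3/∂x - ∂f_1/∂z = ∂(-2*x*z - 3*y^2)/∂x - ∂(z*(x - 3*y))/∂z = -x + 3*y - 2*z
  coefficient of dy ∧ dz: ∂f_3/∂y - ∂f_2/∂z = ∂(-2*x*z - 3*y^2)/∂y - ∂(-x^2 + 2*x*y - 3*y*z)/∂z = -3*y
Assembling: d(omega) = (-2*x + 2*y + 3*z) dx ∧ dy + (-x + 3*y - 2*z) dx ∧ dz + (-3*y) dy ∧ dz.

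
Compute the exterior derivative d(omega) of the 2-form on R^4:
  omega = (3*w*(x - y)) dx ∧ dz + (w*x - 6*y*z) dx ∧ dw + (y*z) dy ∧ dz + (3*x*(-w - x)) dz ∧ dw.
d(omega) = (3*w) dx ∧ dy ∧ dz + (-3*w - 3*x + 3*y) dx ∧ dz ∧ dw + (6*z) dx ∧ dy ∧ dw

For a 2-form omega = sum_{i<j} g_{ij} dx_i ∧ dx_j, the exterior derivative is
  d(omega) = sum_{i<j} d(g_{ij}) ∧ dx_i ∧ dx_j = sum_{i<j, k} (∂g_{ij}/∂x_k) dx_k ∧ dx_i ∧ dx_j.
Expand each term, using dx_k ∧ dx_i ∧ dx_j = sgn(permutation) dx_{(a)} ∧ dx_{(b)} ∧ dx_{(c)} with (a < b < c) sorted:
  d(3*w*(x - y)) includes (∂/∂y)(3*w*(x - y)) dy = (-3*w) dy, which multiplied by dx ∧ dz gives (3*w) dx ∧ dy ∧ dz
  d(3*w*(x - y)) includes (∂/∂w)(3*w*(x - y)) dw = (3*x - 3*y) dw, which multiplied by dx ∧ dz gives (3*x - 3*y) dx ∧ dz ∧ dw
  d(w*x - 6*y*z) includes (∂/∂y)(w*x - 6*y*z) dy = (-6*z) dy, which multiplied by dx ∧ dw gives (6*z) dx ∧ dy ∧ dw
  d(w*x - 6*y*z) includes (∂/∂z)(w*x - 6*y*z) dz = (-6*y) dz, which multiplied by dx ∧ dw gives (6*y) dx ∧ dz ∧ dw
  d(3*x*(-w - x)) includes (∂/∂x)(3*x*(-w - x)) dx = (-3*w - 6*x) dx, which multiplied by dz ∧ dw gives (-3*w - 6*x) dx ∧ dz ∧ dw
Collecting like 3-forms: d(omega) = (3*w) dx ∧ dy ∧ dz + (-3*w - 3*x + 3*y) dx ∧ dz ∧ dw + (6*z) dx ∧ dy ∧ dw.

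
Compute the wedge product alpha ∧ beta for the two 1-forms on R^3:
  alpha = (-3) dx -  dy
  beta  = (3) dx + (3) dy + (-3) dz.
alpha ∧ beta = (-6) dx ∧ dy + (9) dx ∧ dz + (3) dy ∧ dz

Distribute the wedge, using dx_i ∧ dx_j = -dx_j ∧ dx_i and dx_i ∧ dx_i = 0. For each pair (i, j) with i < j, the coefficient of dx_i ∧ dx_j in alpha ∧ beta is (alpha_i * beta_j - alpha_j * beta_i). Collecting: alpha ∧ beta = (-6) dx ∧ dy + (9) dx ∧ dz + (3) dy ∧ dz.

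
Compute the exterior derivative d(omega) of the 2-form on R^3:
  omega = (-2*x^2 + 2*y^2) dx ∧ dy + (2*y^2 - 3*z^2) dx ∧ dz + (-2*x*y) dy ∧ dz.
d(omega) = (-6*y) dx ∧ dy ∧ dz

For a 2-form omega = sum_{i<j} g_{ij} dx_i ∧ dx_j, the exterior derivative is
  d(omega) = sum_{i<j} d(g_{ij}) ∧ dx_i ∧ dx_j = sum_{i<j, k} (∂g_{ij}/∂x_k) dx_k ∧ dx_i ∧ dx_j.
Expand each term, using dx_k ∧ dx_i ∧ dx_j = sgn(permutation) dx_{(a)} ∧ dx_{(b)} ∧ dx_{(c)} with (a < b < c) sorted:
  d(2*y^2 - 3*z^2) includes (∂/∂y)(2*y^2 - 3*z^2) dy = (4*y) dy, which multiplied by dx ∧ dz gives (-4*y) dx ∧ dy ∧ dz
  d(-2*x*y) includes (∂/∂x)(-2*x*y) dx = (-2*y) dx, which multiplied by dy ∧ dz gives (-2*y) dx ∧ dy ∧ dz
Collecting like 3-forms: d(omega) = (-6*y) dx ∧ dy ∧ dz.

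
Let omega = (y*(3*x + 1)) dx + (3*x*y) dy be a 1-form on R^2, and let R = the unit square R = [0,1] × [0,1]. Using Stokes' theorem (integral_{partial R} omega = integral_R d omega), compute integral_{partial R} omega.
integral_(partial R) omega = -1

Stokes: integral_partial_R omega = integral_R d omega with d omega = (∂Q/∂x - ∂P/∂y) dx ∧ dy.
  ∂Q/∂x = 3*y
  ∂P/∂y = 3*x + 1
  integrand = ∂Q/∂x - ∂P/∂y = -3*x + 3*y - 1.
Integrating over R: integral_0^1 integral_0^1 (-3*x + 3*y - 1) dx dy = -1.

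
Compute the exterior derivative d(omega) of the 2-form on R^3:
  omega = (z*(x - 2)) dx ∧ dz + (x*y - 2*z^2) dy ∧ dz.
d(omega) = (y) dx ∧ dy ∧ dz

For a 2-form omega = sum_{i<j} g_{ij} dx_i ∧ dx_j, the exterior derivative is
  d(omega) = sum_{i<j} d(g_{ij}) ∧ dx_i ∧ dx_j = sum_{i<j, k} (∂g_{ij}/∂x_k) dx_k ∧ dx_i ∧ dx_j.
Expand each term, using dx_k ∧ dx_i ∧ dx_j = sgn(permutation) dx_{(a)} ∧ dx_{(b)} ∧ dx_{(c)} with (a < b < c) sorted:
  d(x*y - 2*z^2) includes (∂/∂x)(x*y - 2*z^2) dx = (y) dx, which multiplied by dy ∧ dz gives (y) dx ∧ dy ∧ dz
Collecting like 3-forms: d(omega) = (y) dx ∧ dy ∧ dz.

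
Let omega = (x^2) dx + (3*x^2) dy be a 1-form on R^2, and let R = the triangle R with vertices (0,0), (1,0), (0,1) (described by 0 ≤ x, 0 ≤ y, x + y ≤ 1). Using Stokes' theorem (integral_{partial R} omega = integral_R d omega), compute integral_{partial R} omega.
integral_(partial R) omega = 1

Stokes: integral_partial_R omega = integral_R d omega with d omega = (∂Q/∂x - ∂P/∂y) dx ∧ dy.
  ∂Q/∂x = 6*x
  ∂P/∂y = 0
  integrand = ∂Q/∂x - ∂P/∂y = 6*x.
Integrating over R: integral_0^1 integral_0^{1-x} (6*x) dy dx = 1.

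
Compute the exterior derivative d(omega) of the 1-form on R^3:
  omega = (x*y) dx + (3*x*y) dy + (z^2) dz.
d(omega) = (-x + 3*y) dx ∧ dy

For a 1-form omega = sum_i f_i dx_i, the exterior derivative is
  d(omega) = sum_{i < j} (∂f_j/∂x_i - ∂f_i/∂x_j) dx_i ∧ dx_j.
  coefficient of dx ∧ dy: ∂f_2/∂x - ∂f_1/∂y = ∂(3*x*y)/∂x - ∂(x*y)/∂y = -x + 3*y
Assembling: d(omega) = (-x + 3*y) dx ∧ dy.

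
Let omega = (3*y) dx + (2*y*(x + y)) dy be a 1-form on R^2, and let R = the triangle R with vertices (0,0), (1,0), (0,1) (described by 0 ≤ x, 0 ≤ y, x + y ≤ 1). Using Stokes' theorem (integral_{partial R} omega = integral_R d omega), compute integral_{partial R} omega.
integral_(partial R) omega = -7/6

Stokes: integral_partial_R omega = integral_R d omega with d omega = (∂Q/∂x - ∂P/∂y) dx ∧ dy.
  ∂Q/∂x = 2*y
  ∂P/∂y = 3
  integrand = ∂Q/∂x - ∂P/∂y = 2*y - 3.
Integrating over R: integral_0^1 integral_0^{1-x} (2*y - 3) dy dx = -7/6.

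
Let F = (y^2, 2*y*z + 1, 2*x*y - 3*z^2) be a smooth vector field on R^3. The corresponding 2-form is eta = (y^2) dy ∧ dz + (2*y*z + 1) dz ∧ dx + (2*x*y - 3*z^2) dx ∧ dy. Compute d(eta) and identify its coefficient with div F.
d(eta) = (-4*z) dx ∧ dy ∧ dz; div F = -4*z

For a 2-form in R^3 of the form above, applying d gives a 3-form with coefficient ∂P/∂x + ∂Q/∂y + ∂R/∂z:
  ∂P/∂x = 0
  ∂Q/∂y = 2*z
  ∂R/∂z = -6*z
Sum = -4*z, which is exactly div F.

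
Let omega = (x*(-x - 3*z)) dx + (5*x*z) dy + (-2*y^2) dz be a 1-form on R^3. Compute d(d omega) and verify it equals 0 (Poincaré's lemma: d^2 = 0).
d(d omega) = 0

Step 1: d omega = sum_{i<j} (∂f_j/∂x_i - ∂f_i/∂x_j) dx_i ∧ dx_j:
  coeff of dx ∧ dy: 5*z
  coeff of dx ∧ dz: 3*x
  coeff of dy ∧ dz: -5*x - 4*y
Step 2: Apply d again to each 2-form coefficient. The only possible 3-form in R^3 is dx ∧ dy ∧ dz, with coefficient
  ∂(coeff of dy∧dz)/∂x - ∂(coeff of dx∧dz)/∂y + ∂(coeff of dx∧dy)/∂z
  = ∂/∂x (-5*x - 4*y) - ∂/∂y (3*x) + ∂/∂z (5*z).
Each of these terms simplifies to sums of mixed partials that cancel in pairs. The result is 0 (by equality of mixed partials for smooth functions — Schwarz / Clairaut).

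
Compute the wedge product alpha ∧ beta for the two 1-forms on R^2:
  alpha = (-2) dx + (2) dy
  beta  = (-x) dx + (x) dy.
alpha ∧ beta = 0

Distribute the wedge, using dx_i ∧ dx_j = -dx_j ∧ dx_i and dx_i ∧ dx_i = 0. For each pair (i, j) with i < j, the coefficient of dx_i ∧ dx_j in alpha ∧ beta is (alpha_i * beta_j - alpha_j * beta_i). Collecting: alpha ∧ beta = 0.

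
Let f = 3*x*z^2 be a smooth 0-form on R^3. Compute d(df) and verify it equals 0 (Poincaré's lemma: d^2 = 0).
d(df) = 0

Step 1: df = sum_i (∂f/∂x_i) dx_i = (3*z^2) dx + (0) dy + (6*x*z) dz.
Step 2: Apply d again. Using the 1-form formula, the coefficient of dx ∧ dy in d(df) is ∂^2 f/∂x ∂y - ∂^2 f/∂y ∂x = (0) - (0) = 0 (equality of mixed partials for smooth f).
Similarly for dx ∧ dz and dy ∧ dz — all coefficients vanish. So d(df) = 0.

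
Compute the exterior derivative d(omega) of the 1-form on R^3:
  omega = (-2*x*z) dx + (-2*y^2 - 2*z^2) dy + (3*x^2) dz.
d(omega) = (8*x) dx ∧ dz + (4*z) dy ∧ dz

For a 1-form omega = sum_i f_i dx_i, the exterior derivative is
  d(omega) = sum_{i < j} (∂f_j/∂x_i - ∂f_i/∂x_j) dx_i ∧ dx_j.
  coefficient of dx ∧ dz: ∂f_3/∂x - ∂f_1/∂z = ∂(3*x^2)/∂x - ∂(-2*x*z)/∂z = 8*x
  coefficient of dy ∧ dz: ∂f_3/∂y - ∂f_2/∂z = ∂(3*x^2)/∂y - ∂(-2*y^2 - 2*z^2)/∂z = 4*z
Assembling: d(omega) = (8*x) dx ∧ dz + (4*z) dy ∧ dz.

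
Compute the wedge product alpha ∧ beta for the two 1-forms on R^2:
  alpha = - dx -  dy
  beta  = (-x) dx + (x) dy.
alpha ∧ beta = (-2*x) dx ∧ dy

Distribute the wedge, using dx_i ∧ dx_j = -dx_j ∧ dx_i and dx_i ∧ dx_i = 0. For each pair (i, j) with i < j, the coefficient of dx_i ∧ dx_j in alpha ∧ beta is (alpha_i * beta_j - alpha_j * beta_i). Collecting: alpha ∧ beta = (-2*x) dx ∧ dy.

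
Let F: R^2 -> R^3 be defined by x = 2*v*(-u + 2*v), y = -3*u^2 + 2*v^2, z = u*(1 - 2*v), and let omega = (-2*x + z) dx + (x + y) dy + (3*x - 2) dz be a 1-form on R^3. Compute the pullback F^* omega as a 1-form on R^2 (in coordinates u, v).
F^* omega = (18*u^3 + 12*u^2*v - 28*u*v^2 - 8*u*v - 8*v^3 + 12*v^2 + 4*v - 2) du + (-4*u^2*v - 2*u^2 + 8*u*v + 4*u - 40*v^3) dv

Using F^*(f dg) = (f ∘ F) d(g ∘ F), substitute each coordinate x_i by F_i(u, v) in f_i, and replace dx_i by d F_i = (∂F_i/∂u) du + (∂F_i/∂v) dv.
  For the x component: f_1(F) = 2*u*v + u - 8*v^2; d F_1 = (-2*v) du + (-2*u + 8*v) dv
  For the y component: f_2(F) = -3*u^2 - 2*u*v + 6*v^2; d F_2 = (-6*u) du + (4*v) dv
  For the z component: f_3(F) = -6*u*v + 12*v^2 - 2; d F_3 = (1 - 2*v) du + (-2*u) dv
Combining and collecting du, dv coefficients:
  coeff of du: 18*u^3 + 12*u^2*v - 28*u*v^2 - 8*u*v - 8*v^3 + 12*v^2 + 4*v - 2
  coeff of dv: -4*u^2*v - 2*u^2 + 8*u*v + 4*u - 40*v^3
F^* omega = (18*u^3 + 12*u^2*v - 28*u*v^2 - 8*u*v - 8*v^3 + 12*v^2 + 4*v - 2) du + (-4*u^2*v - 2*u^2 + 8*u*v + 4*u - 40*v^3) dv.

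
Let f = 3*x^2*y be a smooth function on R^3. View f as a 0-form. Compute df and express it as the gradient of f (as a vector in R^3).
df = (6*x*y) dx + (3*x^2) dy + (0) dz; grad f = (6*x*y, 3*x^2, 0)

For a 0-form f, d f = (∂f/∂x) dx + (∂f/∂y) dy + (∂f/∂z) dz. The components of the vector representation are exactly the entries of grad f in Cartesian coordinates:
  ∂f/∂x = 6*x*y
  ∂f/∂y = 3*x^2
  ∂f/∂z = 0.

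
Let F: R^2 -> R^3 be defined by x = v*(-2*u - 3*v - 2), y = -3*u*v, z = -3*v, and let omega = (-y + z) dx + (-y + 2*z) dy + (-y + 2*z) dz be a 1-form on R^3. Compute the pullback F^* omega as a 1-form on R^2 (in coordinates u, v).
F^* omega = (v^2*(24 - 15*u)) du + (3*v*(-5*u^2 - 6*u*v + 3*u + 6*v + 8)) dv

Using F^*(f dg) = (f ∘ F) d(g ∘ F), substitute each coordinate x_i by F_i(u, v) in f_i, and replace dx_i by d F_i = (∂F_i/∂u) du + (∂F_i/∂v) dv.
  For the x component: f_1(F) = 3*v*(u - 1); d F_1 = (-2*v) du + (-2*u - 6*v - 2) dv
  For the y component: f_2(F) = 3*v*(u - 2); d F_2 = (-3*v) du + (-3*u) dv
  For the z component: f_3(F) = 3*v*(u - 2); d F_3 = (0) du + (-3) dv
Combining and collecting du, dv coefficients:
  coeff of du: v^2*(24 - 15*u)
  coeff of dv: 3*v*(-5*u^2 - 6*u*v + 3*u + 6*v + 8)
F^* omega = (v^2*(24 - 15*u)) du + (3*v*(-5*u^2 - 6*u*v + 3*u + 6*v + 8)) dv.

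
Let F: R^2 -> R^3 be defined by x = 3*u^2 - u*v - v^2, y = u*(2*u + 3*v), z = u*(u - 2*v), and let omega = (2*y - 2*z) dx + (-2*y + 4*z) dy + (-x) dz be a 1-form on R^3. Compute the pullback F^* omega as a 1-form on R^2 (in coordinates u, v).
F^* omega = (6*u^3 + 10*u^2*v - 52*u*v^2 - 2*v^3) du + (2*u*(2*u^2 - 29*u*v - 11*v^2)) dv

Using F^*(f dg) = (f ∘ F) d(g ∘ F), substitute each coordinate x_i by F_i(u, v) in f_i, and replace dx_i by d F_i = (∂F_i/∂u) du + (∂F_i/∂v) dv.
  For the x component: f_1(F) = 2*u*(u + 5*v); d F_1 = (6*u - v) du + (-u - 2*v) dv
  For the y component: f_2(F) = -14*u*v; d F_2 = (4*u + 3*v) du + (3*u) dv
  For the z component: f_3(F) = -3*u^2 + u*v + v^2; d F_3 = (2*u - 2*v) du + (-2*u) dv
Combining and collecting du, dv coefficients:
  coeff of du: 6*u^3 + 10*u^2*v - 52*u*v^2 - 2*v^3
  coeff of dv: 2*u*(2*u^2 - 29*u*v - 11*v^2)
F^* omega = (6*u^3 + 10*u^2*v - 52*u*v^2 - 2*v^3) du + (2*u*(2*u^2 - 29*u*v - 11*v^2)) dv.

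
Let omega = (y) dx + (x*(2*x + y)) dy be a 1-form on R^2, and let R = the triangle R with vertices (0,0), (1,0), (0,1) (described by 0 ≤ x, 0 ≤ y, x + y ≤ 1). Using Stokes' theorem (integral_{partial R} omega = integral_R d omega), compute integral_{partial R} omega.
integral_(partial R) omega = 1/3

Stokes: integral_partial_R omega = integral_R d omega with d omega = (∂Q/∂x - ∂P/∂y) dx ∧ dy.
  ∂Q/∂x = 4*x + y
  ∂P/∂y = 1
  integrand = ∂Q/∂x - ∂P/∂y = 4*x + y - 1.
Integrating over R: integral_0^1 integral_0^{1-x} (4*x + y - 1) dy dx = 1/3.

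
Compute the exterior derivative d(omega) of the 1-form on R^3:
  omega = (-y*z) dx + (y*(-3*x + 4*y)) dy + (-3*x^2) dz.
d(omega) = (-3*y + z) dx ∧ dy + (-6*x + y) dx ∧ dz

For a 1-form omega = sum_i f_i dx_i, the exterior derivative is
  d(omega) = sum_{i < j} (∂f_j/∂x_i - ∂f_i/∂x_j) dx_i ∧ dx_j.
  coefficient of dx ∧ dy: ∂f_2/∂x - ∂f_1/∂y = ∂(y*(-3*x + 4*y))/∂x - ∂(-y*z)/∂y = -3*y + z
  coefficient of dx ∧ dz: ∂f_3/∂x - ∂f_1/∂z = ∂(-3*x^2)/∂x - ∂(-y*z)/∂z = -6*x + y
Assembling: d(omega) = (-3*y + z) dx ∧ dy + (-6*x + y) dx ∧ dz.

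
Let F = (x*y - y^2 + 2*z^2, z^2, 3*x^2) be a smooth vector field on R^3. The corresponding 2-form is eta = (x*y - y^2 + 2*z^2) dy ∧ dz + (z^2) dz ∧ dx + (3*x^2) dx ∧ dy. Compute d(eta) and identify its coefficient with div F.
d(eta) = (y) dx ∧ dy ∧ dz; div F = y

For a 2-form in R^3 of the form above, applying d gives a 3-form with coefficient ∂P/∂x + ∂Q/∂y + ∂R/∂z:
  ∂P/∂x = y
  ∂Q/∂y = 0
  ∂R/∂z = 0
Sum = y, which is exactly div F.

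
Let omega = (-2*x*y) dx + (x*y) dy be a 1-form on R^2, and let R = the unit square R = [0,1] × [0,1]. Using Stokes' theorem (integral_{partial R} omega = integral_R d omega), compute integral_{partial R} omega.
integral_(partial R) omega = 3/2

Stokes: integral_partial_R omega = integral_R d omega with d omega = (∂Q/∂x - ∂P/∂y) dx ∧ dy.
  ∂Q/∂x = y
  ∂P/∂y = -2*x
  integrand = ∂Q/∂x - ∂P/∂y = 2*x + y.
Integrating over R: integral_0^1 integral_0^1 (2*x + y) dx dy = 3/2.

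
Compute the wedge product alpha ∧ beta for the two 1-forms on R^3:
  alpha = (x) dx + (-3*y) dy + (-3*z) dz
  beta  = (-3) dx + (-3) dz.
alpha ∧ beta = (-3*x - 9*z) dx ∧ dz + (-9*y) dx ∧ dy + (9*y) dy ∧ dz

Distribute the wedge, using dx_i ∧ dx_j = -dx_j ∧ dx_i and dx_i ∧ dx_i = 0. For each pair (i, j) with i < j, the coefficient of dx_i ∧ dx_j in alpha ∧ beta is (alpha_i * beta_j - alpha_j * beta_i). Collecting: alpha ∧ beta = (-3*x - 9*z) dx ∧ dz + (-9*y) dx ∧ dy + (9*y) dy ∧ dz.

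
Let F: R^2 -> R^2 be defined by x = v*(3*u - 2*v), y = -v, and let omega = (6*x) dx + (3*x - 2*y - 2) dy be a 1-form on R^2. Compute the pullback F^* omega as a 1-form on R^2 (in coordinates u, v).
F^* omega = (v^2*(54*u - 36*v)) du + (54*u^2*v - 108*u*v^2 - 9*u*v + 48*v^3 + 6*v^2 - 2*v + 2) dv

Using F^*(f dg) = (f ∘ F) d(g ∘ F), substitute each coordinate x_i by F_i(u, v) in f_i, and replace dx_i by d F_i = (∂F_i/∂u) du + (∂F_i/∂v) dv.
  For the x component: f_1(F) = 6*v*(3*u - 2*v); d F_1 = (3*v) du + (3*u - 4*v) dv
  For the y component: f_2(F) = 9*u*v - 6*v^2 + 2*v - 2; d F_2 = (0) du + (-1) dv
Combining and collecting du, dv coefficients:
  coeff of du: v^2*(54*u - 36*v)
  coeff of dv: 54*u^2*v - 108*u*v^2 - 9*u*v + 48*v^3 + 6*v^2 - 2*v + 2
F^* omega = (v^2*(54*u - 36*v)) du + (54*u^2*v - 108*u*v^2 - 9*u*v + 48*v^3 + 6*v^2 - 2*v + 2) dv.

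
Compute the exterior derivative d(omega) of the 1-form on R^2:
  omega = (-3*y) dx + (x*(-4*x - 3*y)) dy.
d(omega) = (-8*x - 3*y + 3) dx ∧ dy

For a 1-form omega = sum_i f_i dx_i, the exterior derivative is
  d(omega) = sum_{i < j} (∂f_j/∂x_i - ∂f_i/∂x_j) dx_i ∧ dx_j.
  coefficient of dx ∧ dy: ∂f_2/∂x - ∂f_1/∂y = ∂(x*(-4*x - 3*y))/∂x - ∂(-3*y)/∂y = -8*x - 3*y + 3
Assembling: d(omega) = (-8*x - 3*y + 3) dx ∧ dy.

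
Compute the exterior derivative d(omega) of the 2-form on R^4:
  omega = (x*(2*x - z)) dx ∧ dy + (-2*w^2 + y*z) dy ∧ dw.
d(omega) = (-x) dx ∧ dy ∧ dz + (-y) dy ∧ dz ∧ dw

For a 2-form omega = sum_{i<j} g_{ij} dx_i ∧ dx_j, the exterior derivative is
  d(omega) = sum_{i<j} d(g_{ij}) ∧ dx_i ∧ dx_j = sum_{i<j, k} (∂g_{ij}/∂x_k) dx_k ∧ dx_i ∧ dx_j.
Expand each term, using dx_k ∧ dx_i ∧ dx_j = sgn(permutation) dx_{(a)} ∧ dx_{(b)} ∧ dx_{(c)} with (a < b < c) sorted:
  d(x*(2*x - z)) includes (∂/∂z)(x*(2*x - z)) dz = (-x) dz, which multiplied by dx ∧ dy gives (-x) dx ∧ dy ∧ dz
  d(-2*w^2 + y*z) includes (∂/∂z)(-2*w^2 + y*z) dz = (y) dz, which multiplied by dy ∧ dw gives (-y) dy ∧ dz ∧ dw
Collecting like 3-forms: d(omega) = (-x) dx ∧ dy ∧ dz + (-y) dy ∧ dz ∧ dw.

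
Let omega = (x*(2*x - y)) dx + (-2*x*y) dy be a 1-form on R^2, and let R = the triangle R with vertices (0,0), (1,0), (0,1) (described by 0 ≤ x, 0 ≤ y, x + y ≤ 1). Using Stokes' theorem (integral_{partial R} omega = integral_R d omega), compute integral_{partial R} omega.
integral_(partial R) omega = -1/6

Stokes: integral_partial_R omega = integral_R d omega with d omega = (∂Q/∂x - ∂P/∂y) dx ∧ dy.
  ∂Q/∂x = -2*y
  ∂P/∂y = -x
  integrand = ∂Q/∂x - ∂P/∂y = x - 2*y.
Integrating over R: integral_0^1 integral_0^{1-x} (x - 2*y) dy dx = -1/6.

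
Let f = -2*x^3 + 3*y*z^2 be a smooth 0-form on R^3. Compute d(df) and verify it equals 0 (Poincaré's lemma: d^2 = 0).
d(df) = 0

Step 1: df = sum_i (∂f/∂x_i) dx_i = (-6*x^2) dx + (3*z^2) dy + (6*y*z) dz.
Step 2: Apply d again. Using the 1-form formula, the coefficient of dx ∧ dy in d(df) is ∂^2 f/∂x ∂y - ∂^2 f/∂y ∂x = (0) - (0) = 0 (equality of mixed partials for smooth f).
Similarly for dx ∧ dz and dy ∧ dz — all coefficients vanish. So d(df) = 0.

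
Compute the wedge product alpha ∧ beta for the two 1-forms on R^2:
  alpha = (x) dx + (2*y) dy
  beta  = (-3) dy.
alpha ∧ beta = (-3*x) dx ∧ dy

Distribute the wedge, using dx_i ∧ dx_j = -dx_j ∧ dx_i and dx_i ∧ dx_i = 0. For each pair (i, j) with i < j, the coefficient of dx_i ∧ dx_j in alpha ∧ beta is (alpha_i * beta_j - alpha_j * beta_i). Collecting: alpha ∧ beta = (-3*x) dx ∧ dy.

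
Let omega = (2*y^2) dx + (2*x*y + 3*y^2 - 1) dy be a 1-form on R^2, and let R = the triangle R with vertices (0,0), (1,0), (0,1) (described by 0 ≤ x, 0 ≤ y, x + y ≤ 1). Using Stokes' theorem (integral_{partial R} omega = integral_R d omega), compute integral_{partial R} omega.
integral_(partial R) omega = -1/3

Stokes: integral_partial_R omega = integral_R d omega with d omega = (∂Q/∂x - ∂P/∂y) dx ∧ dy.
  ∂Q/∂x = 2*y
  ∂P/∂y = 4*y
  integrand = ∂Q/∂x - ∂P/∂y = -2*y.
Integrating over R: integral_0^1 integral_0^{1-x} (-2*y) dy dx = -1/3.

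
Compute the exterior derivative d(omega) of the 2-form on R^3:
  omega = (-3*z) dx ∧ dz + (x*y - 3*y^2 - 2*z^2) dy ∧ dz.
d(omega) = (y) dx ∧ dy ∧ dz

For a 2-form omega = sum_{i<j} g_{ij} dx_i ∧ dx_j, the exterior derivative is
  d(omega) = sum_{i<j} d(g_{ij}) ∧ dx_i ∧ dx_j = sum_{i<j, k} (∂g_{ij}/∂x_k) dx_k ∧ dx_i ∧ dx_j.
Expand each term, using dx_k ∧ dx_i ∧ dx_j = sgn(permutation) dx_{(a)} ∧ dx_{(b)} ∧ dx_{(c)} with (a < b < c) sorted:
  d(x*y - 3*y^2 - 2*z^2) includes (∂/∂x)(x*y - 3*y^2 - 2*z^2) dx = (y) dx, which multiplied by dy ∧ dz gives (y) dx ∧ dy ∧ dz
Collecting like 3-forms: d(omega) = (y) dx ∧ dy ∧ dz.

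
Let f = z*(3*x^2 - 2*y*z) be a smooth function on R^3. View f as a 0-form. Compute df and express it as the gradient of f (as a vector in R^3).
df = (6*x*z) dx + (-2*z^2) dy + (3*x^2 - 4*y*z) dz; grad f = (6*x*z, -2*z^2, 3*x^2 - 4*y*z)

For a 0-form f, d f = (∂f/∂x) dx + (∂f/∂y) dy + (∂f/∂z) dz. The components of the vector representation are exactly the entries of grad f in Cartesian coordinates:
  ∂f/∂x = 6*x*z
  ∂f/∂y = -2*z^2
  ∂f/∂z = 3*x^2 - 4*y*z.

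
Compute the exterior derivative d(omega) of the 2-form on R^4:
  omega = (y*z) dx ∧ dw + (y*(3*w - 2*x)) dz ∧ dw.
d(omega) = (-z) dx ∧ dy ∧ dw + (-3*y) dx ∧ dz ∧ dw + (3*w - 2*x) dy ∧ dz ∧ dw

For a 2-form omega = sum_{i<j} g_{ij} dx_i ∧ dx_j, the exterior derivative is
  d(omega) = sum_{i<j} d(g_{ij}) ∧ dx_i ∧ dx_j = sum_{i<j, k} (∂g_{ij}/∂x_k) dx_k ∧ dx_i ∧ dx_j.
Expand each term, using dx_k ∧ dx_i ∧ dx_j = sgn(permutation) dx_{(a)} ∧ dx_{(b)} ∧ dx_{(c)} with (a < b < c) sorted:
  d(y*z) includes (∂/∂y)(y*z) dy = (z) dy, which multiplied by dx ∧ dw gives (-z) dx ∧ dy ∧ dw
  d(y*z) includes (∂/∂z)(y*z) dz = (y) dz, which multiplied by dx ∧ dw gives (-y) dx ∧ dz ∧ dw
  d(y*(3*w - 2*x)) includes (∂/∂x)(y*(3*w - 2*x)) dx = (-2*y) dx, which multiplied by dz ∧ dw gives (-2*y) dx ∧ dz ∧ dw
  d(y*(3*w - 2*x)) includes (∂/∂y)(y*(3*w - 2*x)) dy = (3*w - 2*x) dy, which multiplied by dz ∧ dw gives (3*w - 2*x) dy ∧ dz ∧ dw
Collecting like 3-forms: d(omega) = (-z) dx ∧ dy ∧ dw + (-3*y) dx ∧ dz ∧ dw + (3*w - 2*x) dy ∧ dz ∧ dw.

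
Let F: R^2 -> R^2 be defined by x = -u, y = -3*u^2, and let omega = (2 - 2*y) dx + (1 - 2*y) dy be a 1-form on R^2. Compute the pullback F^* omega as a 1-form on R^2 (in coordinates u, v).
F^* omega = (-36*u^3 - 6*u^2 - 6*u - 2) du

Using F^*(f dg) = (f ∘ F) d(g ∘ F), substitute each coordinate x_i by F_i(u, v) in f_i, and replace dx_i by d F_i = (∂F_i/∂u) du + (∂F_i/∂v) dv.
  For the x component: f_1(F) = 6*u^2 + 2; d F_1 = (-1) du + (0) dv
  For the y component: f_2(F) = 6*u^2 + 1; d F_2 = (-6*u) du + (0) dv
Combining and collecting du, dv coefficients:
  coeff of du: -36*u^3 - 6*u^2 - 6*u - 2
  coeff of dv: 0
F^* omega = (-36*u^3 - 6*u^2 - 6*u - 2) du.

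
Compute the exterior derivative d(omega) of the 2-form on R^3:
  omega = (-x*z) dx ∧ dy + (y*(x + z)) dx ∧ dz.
d(omega) = (-2*x - z) dx ∧ dy ∧ dz

For a 2-form omega = sum_{i<j} g_{ij} dx_i ∧ dx_j, the exterior derivative is
  d(omega) = sum_{i<j} d(g_{ij}) ∧ dx_i ∧ dx_j = sum_{i<j, k} (∂g_{ij}/∂x_k) dx_k ∧ dx_i ∧ dx_j.
Expand each term, using dx_k ∧ dx_i ∧ dx_j = sgn(permutation) dx_{(a)} ∧ dx_{(b)} ∧ dx_{(c)} with (a < b < c) sorted:
  d(-x*z) includes (∂/∂z)(-x*z) dz = (-x) dz, which multiplied by dx ∧ dy gives (-x) dx ∧ dy ∧ dz
  d(y*(x + z)) includes (∂/∂y)(y*(x + z)) dy = (x + z) dy, which multiplied by dx ∧ dz gives (-x - z) dx ∧ dy ∧ dz
Collecting like 3-forms: d(omega) = (-2*x - z) dx ∧ dy ∧ dz.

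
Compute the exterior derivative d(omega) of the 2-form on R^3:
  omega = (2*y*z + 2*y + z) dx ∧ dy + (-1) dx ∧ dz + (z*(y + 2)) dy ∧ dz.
d(omega) = (2*y + 1) dx ∧ dy ∧ dz

For a 2-form omega = sum_{i<j} g_{ij} dx_i ∧ dx_j, the exterior derivative is
  d(omega) = sum_{i<j} d(g_{ij}) ∧ dx_i ∧ dx_j = sum_{i<j, k} (∂g_{ij}/∂x_k) dx_k ∧ dx_i ∧ dx_j.
Expand each term, using dx_k ∧ dx_i ∧ dx_j = sgn(permutation) dx_{(a)} ∧ dx_{(b)} ∧ dx_{(c)} with (a < b < c) sorted:
  d(2*y*z + 2*y + z) includes (∂/∂z)(2*y*z + 2*y + z) dz = (2*y + 1) dz, which multiplied by dx ∧ dy gives (2*y + 1) dx ∧ dy ∧ dz
Collecting like 3-forms: d(omega) = (2*y + 1) dx ∧ dy ∧ dz.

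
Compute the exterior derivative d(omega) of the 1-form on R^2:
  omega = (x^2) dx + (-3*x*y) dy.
d(omega) = (-3*y) dx ∧ dy

For a 1-form omega = sum_i f_i dx_i, the exterior derivative is
  d(omega) = sum_{i < j} (∂f_j/∂x_i - ∂f_i/∂x_j) dx_i ∧ dx_j.
  coefficient of dx ∧ dy: ∂f_2/∂x - ∂f_1/∂y = ∂(-3*x*y)/∂x - ∂(x^2)/∂y = -3*y
Assembling: d(omega) = (-3*y) dx ∧ dy.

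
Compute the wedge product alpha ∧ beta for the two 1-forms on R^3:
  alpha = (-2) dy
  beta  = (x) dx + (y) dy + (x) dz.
alpha ∧ beta = (2*x) dx ∧ dy + (-2*x) dy ∧ dz

Distribute the wedge, using dx_i ∧ dx_j = -dx_j ∧ dx_i and dx_i ∧ dx_i = 0. For each pair (i, j) with i < j, the coefficient of dx_i ∧ dx_j in alpha ∧ beta is (alpha_i * beta_j - alpha_j * beta_i). Collecting: alpha ∧ beta = (2*x) dx ∧ dy + (-2*x) dy ∧ dz.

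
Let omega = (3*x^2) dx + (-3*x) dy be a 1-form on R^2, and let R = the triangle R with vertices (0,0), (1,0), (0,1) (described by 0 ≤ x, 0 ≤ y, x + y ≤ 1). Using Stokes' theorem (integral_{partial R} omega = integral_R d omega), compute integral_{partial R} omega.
integral_(partial R) omega = -3/2

Stokes: integral_partial_R omega = integral_R d omega with d omega = (∂Q/∂x - ∂P/∂y) dx ∧ dy.
  ∂Q/∂x = -3
  ∂P/∂y = 0
  integrand = ∂Q/∂x - ∂P/∂y = -3.
Integrating over R: integral_0^1 integral_0^{1-x} (-3) dy dx = -3/2.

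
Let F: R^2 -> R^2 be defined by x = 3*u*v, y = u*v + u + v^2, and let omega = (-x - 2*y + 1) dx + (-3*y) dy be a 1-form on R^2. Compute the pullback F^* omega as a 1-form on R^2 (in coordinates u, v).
F^* omega = (-18*u*v^2 - 12*u*v - 3*u - 9*v^3 - 3*v^2 + 3*v) du + (-18*u^2*v - 9*u^2 - 15*u*v^2 - 6*u*v + 3*u - 6*v^3) dv

Using F^*(f dg) = (f ∘ F) d(g ∘ F), substitute each coordinate x_i by F_i(u, v) in f_i, and replace dx_i by d F_i = (∂F_i/∂u) du + (∂F_i/∂v) dv.
  For the x component: f_1(F) = -5*u*v - 2*u - 2*v^2 + 1; d F_1 = (3*v) du + (3*u) dv
  For the y component: f_2(F) = -3*u*v - 3*u - 3*v^2; d F_2 = (v + 1) du + (u + 2*v) dv
Combining and collecting du, dv coefficients:
  coeff of du: -18*u*v^2 - 12*u*v - 3*u - 9*v^3 - 3*v^2 + 3*v
  coeff of dv: -18*u^2*v - 9*u^2 - 15*u*v^2 - 6*u*v + 3*u - 6*v^3
F^* omega = (-18*u*v^2 - 12*u*v - 3*u - 9*v^3 - 3*v^2 + 3*v) du + (-18*u^2*v - 9*u^2 - 15*u*v^2 - 6*u*v + 3*u - 6*v^3) dv.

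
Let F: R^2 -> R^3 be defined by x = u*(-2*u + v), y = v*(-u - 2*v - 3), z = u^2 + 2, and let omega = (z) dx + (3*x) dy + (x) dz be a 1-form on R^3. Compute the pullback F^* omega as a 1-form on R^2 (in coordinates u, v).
F^* omega = (-8*u^3 + 9*u^2*v - 3*u*v^2 - 8*u + 2*v) du + (u*(7*u^2 + 21*u*v + 18*u - 12*v^2 - 9*v + 2)) dv

Using F^*(f dg) = (f ∘ F) d(g ∘ F), substitute each coordinate x_i by F_i(u, v) in f_i, and replace dx_i by d F_i = (∂F_i/∂u) du + (∂F_i/∂v) dv.
  For the x component: f_1(F) = u^2 + 2; d F_1 = (-4*u + v) du + (u) dv
  For the y component: f_2(F) = 3*u*(-2*u + v); d F_2 = (-v) du + (-u - 4*v - 3) dv
  For the z component: f_3(F) = u*(-2*u + v); d F_3 = (2*u) du + (0) dv
Combining and collecting du, dv coefficients:
  coeff of du: -8*u^3 + 9*u^2*v - 3*u*v^2 - 8*u + 2*v
  coeff of dv: u*(7*u^2 + 21*u*v + 18*u - 12*v^2 - 9*v + 2)
F^* omega = (-8*u^3 + 9*u^2*v - 3*u*v^2 - 8*u + 2*v) du + (u*(7*u^2 + 21*u*v + 18*u - 12*v^2 - 9*v + 2)) dv.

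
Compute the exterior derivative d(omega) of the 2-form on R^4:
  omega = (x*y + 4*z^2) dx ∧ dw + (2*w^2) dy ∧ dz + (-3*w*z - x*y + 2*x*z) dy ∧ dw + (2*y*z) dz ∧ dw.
d(omega) = (-x - y + 2*z) dx ∧ dy ∧ dw + (-8*z) dx ∧ dz ∧ dw + (7*w - 2*x + 2*z) dy ∧ dz ∧ dw

For a 2-form omega = sum_{i<j} g_{ij} dx_i ∧ dx_j, the exterior derivative is
  d(omega) = sum_{i<j} d(g_{ij}) ∧ dx_i ∧ dx_j = sum_{i<j, k} (∂g_{ij}/∂x_k) dx_k ∧ dx_i ∧ dx_j.
Expand each term, using dx_k ∧ dx_i ∧ dx_j = sgn(permutation) dx_{(a)} ∧ dx_{(b)} ∧ dx_{(c)} with (a < b < c) sorted:
  d(x*y + 4*z^2) includes (∂/∂y)(x*y + 4*z^2) dy = (x) dy, which multiplied by dx ∧ dw gives (-x) dx ∧ dy ∧ dw
  d(x*y + 4*z^2) includes (∂/∂z)(x*y + 4*z^2) dz = (8*z) dz, which multiplied by dx ∧ dw gives (-8*z) dx ∧ dz ∧ dw
  d(2*w^2) includes (∂/∂w)(2*w^2) dw = (4*w) dw, which multiplied by dy ∧ dz gives (4*w) dy ∧ dz ∧ dw
  d(-3*w*z - x*y + 2*x*z) includes (∂/∂x)(-3*w*z - x*y + 2*x*z) dx = (-y + 2*z) dx, which multiplied by dy ∧ dw gives (-y + 2*z) dx ∧ dy ∧ dw
  d(-3*w*z - x*y + 2*x*z) includes (∂/∂z)(-3*w*z - x*y + 2*x*z) dz = (-3*w + 2*x) dz, which multiplied by dy ∧ dw gives (3*w - 2*x) dy ∧ dz ∧ dw
  d(2*y*z) includes (∂/∂y)(2*y*z) dy = (2*z) dy, which multiplied by dz ∧ dw gives (2*z) dy ∧ dz ∧ dw
Collecting like 3-forms: d(omega) = (-x - y + 2*z) dx ∧ dy ∧ dw + (-8*z) dx ∧ dz ∧ dw + (7*w - 2*x + 2*z) dy ∧ dz ∧ dw.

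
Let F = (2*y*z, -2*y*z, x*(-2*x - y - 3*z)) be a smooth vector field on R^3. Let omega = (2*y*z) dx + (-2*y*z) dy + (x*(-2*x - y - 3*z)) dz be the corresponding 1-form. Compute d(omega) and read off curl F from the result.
d(omega) = (-x + 2*y) dy ∧ dz + (4*x + 3*y + 3*z) dz ∧ dx + (-2*z) dx ∧ dy; curl F = (-x + 2*y, 4*x + 3*y + 3*z, -2*z)

d omega = sum_{i<j} (∂f_j/∂x_i - ∂f_i/∂x_j) dx_i ∧ dx_j. Under the identification (dy ∧ dz, dz ∧ dx, dx ∧ dy) ↔ (e_x, e_y, e_z), the coefficients are exactly the components of curl F. Compute:
  ∂R/∂y - ∂Q/∂z = (-x) - (-2*y) = -x + 2*y
  ∂P/∂z - ∂R/∂x = (2*y) - (-4*x - y - 3*z) = 4*x + 3*y + 3*z
  ∂Q/∂x - ∂P/∂y = (0) - (2*z) = -2*z.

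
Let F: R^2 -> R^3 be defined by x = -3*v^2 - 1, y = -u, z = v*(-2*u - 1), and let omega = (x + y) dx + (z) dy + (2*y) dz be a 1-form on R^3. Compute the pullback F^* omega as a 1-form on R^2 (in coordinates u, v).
F^* omega = (v*(6*u + 1)) du + (4*u^2 + 6*u*v + 2*u + 18*v^3 + 6*v) dv

Using F^*(f dg) = (f ∘ F) d(g ∘ F), substitute each coordinate x_i by F_i(u, v) in f_i, and replace dx_i by d F_i = (∂F_i/∂u) du + (∂F_i/∂v) dv.
  For the x component: f_1(F) = -u - 3*v^2 - 1; d F_1 = (0) du + (-6*v) dv
  For the y component: f_2(F) = v*(-2*u - 1); d F_2 = (-1) du + (0) dv
  For the z component: f_3(F) = -2*u; d F_3 = (-2*v) du + (-2*u - 1) dv
Combining and collecting du, dv coefficients:
  coeff of du: v*(6*u + 1)
  coeff of dv: 4*u^2 + 6*u*v + 2*u + 18*v^3 + 6*v
F^* omega = (v*(6*u + 1)) du + (4*u^2 + 6*u*v + 2*u + 18*v^3 + 6*v) dv.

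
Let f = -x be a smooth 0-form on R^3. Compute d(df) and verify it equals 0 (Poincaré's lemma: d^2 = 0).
d(df) = 0

Step 1: df = sum_i (∂f/∂x_i) dx_i = (-1) dx + (0) dy + (0) dz.
Step 2: Apply d again. Using the 1-form formula, the coefficient of dx ∧ dy in d(df) is ∂^2 f/∂x ∂y - ∂^2 f/∂y ∂x = (0) - (0) = 0 (equality of mixed partials for smooth f).
Similarly for dx ∧ dz and dy ∧ dz — all coefficients vanish. So d(df) = 0.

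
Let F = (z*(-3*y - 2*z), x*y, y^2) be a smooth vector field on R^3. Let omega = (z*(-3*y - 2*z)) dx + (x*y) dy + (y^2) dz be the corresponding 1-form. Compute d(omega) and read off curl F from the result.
d(omega) = (2*y) dy ∧ dz + (-3*y - 4*z) dz ∧ dx + (y + 3*z) dx ∧ dy; curl F = (2*y, -3*y - 4*z, y + 3*z)

d omega = sum_{i<j} (∂f_j/∂x_i - ∂f_i/∂x_j) dx_i ∧ dx_j. Under the identification (dy ∧ dz, dz ∧ dx, dx ∧ dy) ↔ (e_x, e_y, e_z), the coefficients are exactly the components of curl F. Compute:
  ∂R/∂y - ∂Q/∂z = (2*y) - (0) = 2*y
  ∂P/∂z - ∂R/∂x = (-3*y - 4*z) - (0) = -3*y - 4*z
  ∂Q/∂x - ∂P/∂y = (y) - (-3*z) = y + 3*z.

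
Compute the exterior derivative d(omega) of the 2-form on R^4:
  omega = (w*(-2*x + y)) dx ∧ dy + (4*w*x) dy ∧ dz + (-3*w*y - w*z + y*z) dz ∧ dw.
d(omega) = (-2*x + y) dx ∧ dy ∧ dw + (4*w) dx ∧ dy ∧ dz + (-3*w + 4*x + z) dy ∧ dz ∧ dw

For a 2-form omega = sum_{i<j} g_{ij} dx_i ∧ dx_j, the exterior derivative is
  d(omega) = sum_{i<j} d(g_{ij}) ∧ dx_i ∧ dx_j = sum_{i<j, k} (∂g_{ij}/∂x_k) dx_k ∧ dx_i ∧ dx_j.
Expand each term, using dx_k ∧ dx_i ∧ dx_j = sgn(permutation) dx_{(a)} ∧ dx_{(b)} ∧ dx_{(c)} with (a < b < c) sorted:
  d(w*(-2*x + y)) includes (∂/∂w)(w*(-2*x + y)) dw = (-2*x + y) dw, which multiplied by dx ∧ dy gives (-2*x + y) dx ∧ dy ∧ dw
  d(4*w*x) includes (∂/∂x)(4*w*x) dx = (4*w) dx, which multiplied by dy ∧ dz gives (4*w) dx ∧ dy ∧ dz
  d(4*w*x) includes (∂/∂w)(4*w*x) dw = (4*x) dw, which multiplied by dy ∧ dz gives (4*x) dy ∧ dz ∧ dw
  d(-3*w*y - w*z + y*z) includes (∂/∂y)(-3*w*y - w*z + y*z) dy = (-3*w + z) dy, which multiplied by dz ∧ dw gives (-3*w + z) dy ∧ dz ∧ dw
Collecting like 3-forms: d(omega) = (-2*x + y) dx ∧ dy ∧ dw + (4*w) dx ∧ dy ∧ dz + (-3*w + 4*x + z) dy ∧ dz ∧ dw.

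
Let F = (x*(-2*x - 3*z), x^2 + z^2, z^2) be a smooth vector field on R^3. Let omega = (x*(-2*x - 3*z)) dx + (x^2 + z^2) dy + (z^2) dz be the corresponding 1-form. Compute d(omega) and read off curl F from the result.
d(omega) = (-2*z) dy ∧ dz + (-3*x) dz ∧ dx + (2*x) dx ∧ dy; curl F = (-2*z, -3*x, 2*x)

d omega = sum_{i<j} (∂f_j/∂x_i - ∂f_i/∂x_j) dx_i ∧ dx_j. Under the identification (dy ∧ dz, dz ∧ dx, dx ∧ dy) ↔ (e_x, e_y, e_z), the coefficients are exactly the components of curl F. Compute:
  ∂R/∂y - ∂Q/∂z = (0) - (2*z) = -2*z
  ∂P/∂z - ∂R/∂x = (-3*x) - (0) = -3*x
  ∂Q/∂x - ∂P/∂y = (2*x) - (0) = 2*x.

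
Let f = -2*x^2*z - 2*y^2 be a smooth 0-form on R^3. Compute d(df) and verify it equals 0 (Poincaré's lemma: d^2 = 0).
d(df) = 0

Step 1: df = sum_i (∂f/∂x_i) dx_i = (-4*x*z) dx + (-4*y) dy + (-2*x^2) dz.
Step 2: Apply d again. Using the 1-form formula, the coefficient of dx ∧ dy in d(df) is ∂^2 f/∂x ∂y - ∂^2 f/∂y ∂x = (0) - (0) = 0 (equality of mixed partials for smooth f).
Similarly for dx ∧ dz and dy ∧ dz — all coefficients vanish. So d(df) = 0.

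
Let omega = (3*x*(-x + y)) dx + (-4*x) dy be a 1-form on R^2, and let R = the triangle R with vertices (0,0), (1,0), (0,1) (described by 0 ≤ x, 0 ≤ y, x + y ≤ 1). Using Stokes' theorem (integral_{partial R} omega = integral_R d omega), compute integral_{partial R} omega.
integral_(partial R) omega = -5/2

Stokes: integral_partial_R omega = integral_R d omega with d omega = (∂Q/∂x - ∂P/∂y) dx ∧ dy.
  ∂Q/∂x = -4
  ∂P/∂y = 3*x
  integrand = ∂Q/∂x - ∂P/∂y = -3*x - 4.
Integrating over R: integral_0^1 integral_0^{1-x} (-3*x - 4) dy dx = -5/2.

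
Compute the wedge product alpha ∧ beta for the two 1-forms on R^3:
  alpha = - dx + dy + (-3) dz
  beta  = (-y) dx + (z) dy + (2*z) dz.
alpha ∧ beta = (y - z) dx ∧ dy + (-3*y - 2*z) dx ∧ dz + (5*z) dy ∧ dz

Distribute the wedge, using dx_i ∧ dx_j = -dx_j ∧ dx_i and dx_i ∧ dx_i = 0. For each pair (i, j) with i < j, the coefficient of dx_i ∧ dx_j in alpha ∧ beta is (alpha_i * beta_j - alpha_j * beta_i). Collecting: alpha ∧ beta = (y - z) dx ∧ dy + (-3*y - 2*z) dx ∧ dz + (5*z) dy ∧ dz.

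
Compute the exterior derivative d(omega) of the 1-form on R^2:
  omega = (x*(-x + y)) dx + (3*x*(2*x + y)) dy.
d(omega) = (11*x + 3*y) dx ∧ dy

For a 1-form omega = sum_i f_i dx_i, the exterior derivative is
  d(omega) = sum_{i < j} (∂f_j/∂x_i - ∂f_i/∂x_j) dx_i ∧ dx_j.
  coefficient of dx ∧ dy: ∂f_2/∂x - ∂f_1/∂y = ∂(3*x*(2*x + y))/∂x - ∂(x*(-x + y))/∂y = 11*x + 3*y
Assembling: d(omega) = (11*x + 3*y) dx ∧ dy.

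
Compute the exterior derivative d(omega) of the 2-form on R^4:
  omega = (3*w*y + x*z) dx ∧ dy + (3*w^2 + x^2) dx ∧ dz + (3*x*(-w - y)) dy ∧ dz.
d(omega) = (-3*w + x - 3*y) dx ∧ dy ∧ dz + (3*y) dx ∧ dy ∧ dw + (6*w) dx ∧ dz ∧ dw + (-3*x) dy ∧ dz ∧ dw

For a 2-form omega = sum_{i<j} g_{ij} dx_i ∧ dx_j, the exterior derivative is
  d(omega) = sum_{i<j} d(g_{ij}) ∧ dx_i ∧ dx_j = sum_{i<j, k} (∂g_{ij}/∂x_k) dx_k ∧ dx_i ∧ dx_j.
Expand each term, using dx_k ∧ dx_i ∧ dx_j = sgn(permutation) dx_{(a)} ∧ dx_{(b)} ∧ dx_{(c)} with (a < b < c) sorted:
  d(3*w*y + x*z) includes (∂/∂z)(3*w*y + x*z) dz = (x) dz, which multiplied by dx ∧ dy gives (x) dx ∧ dy ∧ dz
  d(3*w*y + x*z) includes (∂/∂w)(3*w*y + x*z) dw = (3*y) dw, which multiplied by dx ∧ dy gives (3*y) dx ∧ dy ∧ dw
  d(3*w^2 + x^2) includes (∂/∂w)(3*w^2 + x^2) dw = (6*w) dw, which multiplied by dx ∧ dz gives (6*w) dx ∧ dz ∧ dw
  d(3*x*(-w - y)) includes (∂/∂x)(3*x*(-w - y)) dx = (-3*w - 3*y) dx, which multiplied by dy ∧ dz gives (-3*w - 3*y) dx ∧ dy ∧ dz
  d(3*x*(-w - y)) includes (∂/∂w)(3*x*(-w - y)) dw = (-3*x) dw, which multiplied by dy ∧ dz gives (-3*x) dy ∧ dz ∧ dw
Collecting like 3-forms: d(omega) = (-3*w + x - 3*y) dx ∧ dy ∧ dz + (3*y) dx ∧ dy ∧ dw + (6*w) dx ∧ dz ∧ dw + (-3*x) dy ∧ dz ∧ dw.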